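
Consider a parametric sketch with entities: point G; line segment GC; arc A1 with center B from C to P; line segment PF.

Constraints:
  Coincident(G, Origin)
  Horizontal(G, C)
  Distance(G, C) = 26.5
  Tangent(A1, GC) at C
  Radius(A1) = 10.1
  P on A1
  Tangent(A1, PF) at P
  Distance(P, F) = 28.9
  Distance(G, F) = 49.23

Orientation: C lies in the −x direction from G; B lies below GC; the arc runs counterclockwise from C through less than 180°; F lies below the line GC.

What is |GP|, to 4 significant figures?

38.44

Checks: |BP| = 10.10 ✓; ∠(BP, PF) = 90.00° ✓; |PF| = 28.90 ✓; |GF| = 49.23 ✓.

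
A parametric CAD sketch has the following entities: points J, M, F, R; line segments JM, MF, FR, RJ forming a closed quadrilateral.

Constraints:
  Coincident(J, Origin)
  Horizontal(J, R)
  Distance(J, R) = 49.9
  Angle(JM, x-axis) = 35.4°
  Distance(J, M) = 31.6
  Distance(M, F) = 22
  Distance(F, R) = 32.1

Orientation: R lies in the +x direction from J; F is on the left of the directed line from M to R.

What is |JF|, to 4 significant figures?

53.60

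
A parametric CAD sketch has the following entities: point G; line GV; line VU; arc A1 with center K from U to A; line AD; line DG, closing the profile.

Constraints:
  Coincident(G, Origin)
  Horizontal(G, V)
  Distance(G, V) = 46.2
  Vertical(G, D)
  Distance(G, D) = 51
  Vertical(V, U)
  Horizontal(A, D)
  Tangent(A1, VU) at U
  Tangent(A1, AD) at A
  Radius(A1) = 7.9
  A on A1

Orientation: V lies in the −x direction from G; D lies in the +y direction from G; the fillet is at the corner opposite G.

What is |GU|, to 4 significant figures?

63.18

G is at the origin; G and V share the same y with |GV| = 46.2 and V on the −x side, so V = (-46.20, 0.000). G and D share the same x with |GD| = 51.0 and D on the +y side, so D = (0.000, 51.00). The virtual corner opposite G is at (-46.20, 51.00). A1 meets VU tangentially, so KU is at right angles to VU and the tangent condition forces KA to be normal to AD, with radius 7.9, so the center K sits 7.9 in from both sides at K = (-38.30, 43.10). That places the tangent points at U = (-46.20, 43.10) on VU and A = (-38.30, 51.00) on AD. Then |GU| = |U − G| = 63.18.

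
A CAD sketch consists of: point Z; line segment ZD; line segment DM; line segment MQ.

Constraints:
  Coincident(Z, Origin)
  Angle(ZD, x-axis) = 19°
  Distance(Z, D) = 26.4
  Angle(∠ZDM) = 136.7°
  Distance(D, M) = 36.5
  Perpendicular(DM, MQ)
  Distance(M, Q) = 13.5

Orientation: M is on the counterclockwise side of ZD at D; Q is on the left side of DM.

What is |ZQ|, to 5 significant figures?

55.903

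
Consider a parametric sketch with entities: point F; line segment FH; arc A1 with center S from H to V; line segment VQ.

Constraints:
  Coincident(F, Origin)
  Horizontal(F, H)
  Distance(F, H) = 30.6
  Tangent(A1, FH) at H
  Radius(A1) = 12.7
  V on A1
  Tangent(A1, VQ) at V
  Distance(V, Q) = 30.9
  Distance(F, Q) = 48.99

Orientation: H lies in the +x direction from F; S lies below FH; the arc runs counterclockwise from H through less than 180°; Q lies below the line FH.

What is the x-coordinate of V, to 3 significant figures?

17.9

Checks: |SV| = 12.70 ✓; ∠(SV, VQ) = 90.00° ✓; |VQ| = 30.90 ✓; |FQ| = 48.99 ✓.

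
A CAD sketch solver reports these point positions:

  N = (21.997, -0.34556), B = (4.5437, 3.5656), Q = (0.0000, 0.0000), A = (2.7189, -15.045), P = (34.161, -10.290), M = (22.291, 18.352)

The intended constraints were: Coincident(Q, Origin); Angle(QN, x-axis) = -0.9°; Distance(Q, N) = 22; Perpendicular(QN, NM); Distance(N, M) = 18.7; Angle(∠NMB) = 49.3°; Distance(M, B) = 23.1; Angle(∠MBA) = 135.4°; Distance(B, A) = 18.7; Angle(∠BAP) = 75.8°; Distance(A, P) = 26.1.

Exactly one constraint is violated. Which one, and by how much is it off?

Distance(A, P) = 26.1 — off by 5.70.

Q = (0.00, 0.00) ✓; QN at -0.9000° ✓; |QN| = 22.00 ✓; ∠(QN, NM) = 90.00° ✓; |NM| = 18.70 ✓; ∠NMB = 49.30° ✓; |MB| = 23.10 ✓; ∠MBA = 135.4° ✓; |BA| = 18.70 ✓; ∠BAP = 75.80° ✓; |AP| = 31.80 ✗.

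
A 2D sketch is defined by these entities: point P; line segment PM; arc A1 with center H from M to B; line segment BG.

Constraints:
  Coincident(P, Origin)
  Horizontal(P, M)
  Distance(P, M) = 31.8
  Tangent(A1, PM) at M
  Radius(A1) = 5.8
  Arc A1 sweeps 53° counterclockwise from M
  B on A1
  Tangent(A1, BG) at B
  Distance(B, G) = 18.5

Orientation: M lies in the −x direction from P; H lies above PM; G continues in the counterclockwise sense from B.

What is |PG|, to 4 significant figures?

23.43

On A1, M sits at bearing -90° from H; a 53° counterclockwise sweep puts B at bearing -37°, so B = H + 5.8·(cos -37°, sin -37°) = (-27.17, 2.309). Since A1 is tangent to BG there, HB ⟂ BG, so BG runs along (−sin -37°, cos -37°); with |BG| = 18.5, G = (-16.03, 17.08). Then |PG| = |G − P| = 23.43.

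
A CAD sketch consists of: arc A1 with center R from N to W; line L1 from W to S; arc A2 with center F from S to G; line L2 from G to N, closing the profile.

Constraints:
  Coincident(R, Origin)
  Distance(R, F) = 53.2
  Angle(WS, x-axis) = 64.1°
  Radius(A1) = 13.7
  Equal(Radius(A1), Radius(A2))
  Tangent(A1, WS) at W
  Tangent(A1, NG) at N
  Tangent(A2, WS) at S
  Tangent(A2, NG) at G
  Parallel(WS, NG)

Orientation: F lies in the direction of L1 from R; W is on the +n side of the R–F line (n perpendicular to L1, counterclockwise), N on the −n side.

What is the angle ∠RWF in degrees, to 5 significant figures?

75.559°

The slot axis is L1's direction at 64.1°, so u = (cos 64.1°, sin 64.1°) = (0.43680, 0.89956) and n = (−sin 64.1°, cos 64.1°) = (-0.89956, 0.43680). R is at the origin and F lies 53.2 along u from R, so F = 53.2·u = (23.238, 47.856). Tangency of A1 to both parallel lines with radius 13.7 puts W and N at R ± 13.7·n: W = (-12.324, 5.9842), N = (12.324, -5.9842). Then cos ∠RWF = WR·WF / (|WR||WF|), giving 75.559°.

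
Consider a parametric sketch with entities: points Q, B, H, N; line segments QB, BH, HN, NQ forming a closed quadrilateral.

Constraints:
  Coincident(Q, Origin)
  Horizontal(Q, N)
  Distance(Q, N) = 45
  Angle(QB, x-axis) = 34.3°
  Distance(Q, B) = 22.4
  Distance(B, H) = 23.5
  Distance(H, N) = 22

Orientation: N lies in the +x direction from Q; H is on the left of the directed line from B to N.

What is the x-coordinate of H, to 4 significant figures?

40.27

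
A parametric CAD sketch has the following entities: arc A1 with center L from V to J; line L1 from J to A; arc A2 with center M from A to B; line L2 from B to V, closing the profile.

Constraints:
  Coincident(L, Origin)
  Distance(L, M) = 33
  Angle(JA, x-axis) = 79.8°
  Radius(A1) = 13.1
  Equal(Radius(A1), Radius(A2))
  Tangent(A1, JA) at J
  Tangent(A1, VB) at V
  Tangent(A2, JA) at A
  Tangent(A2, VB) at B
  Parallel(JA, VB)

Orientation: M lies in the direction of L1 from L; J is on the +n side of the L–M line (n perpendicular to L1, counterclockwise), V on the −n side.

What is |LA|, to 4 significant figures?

35.51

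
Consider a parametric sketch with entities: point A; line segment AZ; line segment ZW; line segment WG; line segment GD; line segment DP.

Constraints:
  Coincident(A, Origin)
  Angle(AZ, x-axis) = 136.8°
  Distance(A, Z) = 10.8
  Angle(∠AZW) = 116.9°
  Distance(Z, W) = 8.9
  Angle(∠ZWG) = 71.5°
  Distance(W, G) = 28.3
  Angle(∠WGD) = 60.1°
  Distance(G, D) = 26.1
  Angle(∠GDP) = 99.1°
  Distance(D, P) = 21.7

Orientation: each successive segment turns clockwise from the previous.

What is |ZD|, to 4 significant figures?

18.88

A is at the origin; AZ runs at 136.8° with length 10.8, so Z = (-7.873, 7.393). ∠AZW = 116.9° gives ZW at 73.70° from the x-axis; with |ZW| = 8.9, W = (-5.375, 15.94). ∠ZWG = 71.5° gives WG at -34.80° from the x-axis; with |WG| = 28.3, G = (17.86, -0.2158). ∠WGD = 60.1° gives GD at -154.7° from the x-axis; with |GD| = 26.1, D = (-5.733, -11.37). Then |ZD| = |D − Z| = 18.88.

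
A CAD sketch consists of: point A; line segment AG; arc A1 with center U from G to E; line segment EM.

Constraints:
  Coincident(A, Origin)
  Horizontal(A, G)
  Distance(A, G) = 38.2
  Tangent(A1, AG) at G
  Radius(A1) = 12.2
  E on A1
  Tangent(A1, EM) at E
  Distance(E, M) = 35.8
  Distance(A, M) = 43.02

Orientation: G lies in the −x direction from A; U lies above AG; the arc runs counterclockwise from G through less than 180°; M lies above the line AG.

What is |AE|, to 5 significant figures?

27.949

A is at the origin; AG is horizontal with |AG| = 38.2 and G on the −x side, so G = (-38.200, 0.0000). The tangent condition forces UG to be normal to AG, so U = G + (0, 12.2) = (-38.200, 12.200). Since UE ⟂ EM (tangency), |UM| = √(12.2² + 35.8²) = 37.822 regardless of where E sits on A1. So M lies on both circle(A, 43.02) and circle(U, 37.822); the above-AG intersection is M = (-13.504, 40.846). E is the foot of the tangent from M: E = (-26.884, 7.6402).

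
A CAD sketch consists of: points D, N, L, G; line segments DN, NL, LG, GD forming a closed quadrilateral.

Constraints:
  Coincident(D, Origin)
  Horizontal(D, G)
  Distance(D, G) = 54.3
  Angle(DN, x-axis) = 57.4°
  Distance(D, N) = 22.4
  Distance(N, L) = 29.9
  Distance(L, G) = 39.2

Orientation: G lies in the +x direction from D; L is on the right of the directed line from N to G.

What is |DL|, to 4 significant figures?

19.73

Checks: |NL| = 29.90 ✓; |LG| = 39.20 ✓.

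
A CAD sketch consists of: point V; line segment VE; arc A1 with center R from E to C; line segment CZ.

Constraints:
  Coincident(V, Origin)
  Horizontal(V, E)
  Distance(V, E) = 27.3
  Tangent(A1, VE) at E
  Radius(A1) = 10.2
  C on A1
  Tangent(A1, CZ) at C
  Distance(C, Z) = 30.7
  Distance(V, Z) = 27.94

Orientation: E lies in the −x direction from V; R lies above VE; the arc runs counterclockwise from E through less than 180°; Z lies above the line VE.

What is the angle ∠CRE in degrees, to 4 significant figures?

51.63°

Checks: V = (0.00, 0.00) ✓; |RC| = 10.20 ✓; ∠(RC, CZ) = 90.00° ✓; |CZ| = 30.70 ✓; |VZ| = 27.94 ✓.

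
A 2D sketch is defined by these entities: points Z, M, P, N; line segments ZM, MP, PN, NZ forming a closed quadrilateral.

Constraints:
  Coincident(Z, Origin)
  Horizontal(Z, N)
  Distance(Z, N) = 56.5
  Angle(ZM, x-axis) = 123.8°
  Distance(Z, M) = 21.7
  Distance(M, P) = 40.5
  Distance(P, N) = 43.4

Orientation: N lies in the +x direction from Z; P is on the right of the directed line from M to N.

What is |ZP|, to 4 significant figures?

19.24

Checks: |MP| = 40.50 ✓; |PN| = 43.40 ✓.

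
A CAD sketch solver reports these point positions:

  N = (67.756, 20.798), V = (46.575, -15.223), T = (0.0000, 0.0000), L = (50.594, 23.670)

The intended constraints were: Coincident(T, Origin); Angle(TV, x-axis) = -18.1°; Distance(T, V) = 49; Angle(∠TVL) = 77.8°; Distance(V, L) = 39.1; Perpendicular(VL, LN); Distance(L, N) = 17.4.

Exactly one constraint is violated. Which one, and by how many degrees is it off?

Perpendicular(VL, LN) — off by 3.60°.

T = (0.00, 0.00) ✓; TV at -18.10° ✓; |TV| = 49.00 ✓; ∠TVL = 77.80° ✓; |VL| = 39.10 ✓; ∠(VL, LN) = 93.60° ✗; |LN| = 17.40 ✓.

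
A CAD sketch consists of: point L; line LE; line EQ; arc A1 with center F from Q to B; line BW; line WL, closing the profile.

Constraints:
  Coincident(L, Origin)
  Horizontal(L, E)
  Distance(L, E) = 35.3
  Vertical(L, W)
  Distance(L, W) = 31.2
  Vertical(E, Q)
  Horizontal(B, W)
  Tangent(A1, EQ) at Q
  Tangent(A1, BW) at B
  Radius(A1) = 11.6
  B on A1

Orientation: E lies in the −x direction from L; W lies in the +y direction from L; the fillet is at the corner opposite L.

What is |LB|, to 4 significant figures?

39.18

L is at the origin; L and E share the same y with |LE| = 35.3 and E on the −x side, so E = (-35.30, 0.000). L and W share the same x with |LW| = 31.2 and W on the +y side, so W = (0.000, 31.20). The virtual corner opposite L is at (-35.30, 31.20). The tangent condition forces FQ to be normal to EQ and A1 meets BW tangentially, so FB is at right angles to BW, with radius 11.6, so the center F sits 11.6 in from both sides at F = (-23.70, 19.60). That places the tangent points at Q = (-35.30, 19.60) on EQ and B = (-23.70, 31.20) on BW. Then |LB| = |B − L| = 39.18.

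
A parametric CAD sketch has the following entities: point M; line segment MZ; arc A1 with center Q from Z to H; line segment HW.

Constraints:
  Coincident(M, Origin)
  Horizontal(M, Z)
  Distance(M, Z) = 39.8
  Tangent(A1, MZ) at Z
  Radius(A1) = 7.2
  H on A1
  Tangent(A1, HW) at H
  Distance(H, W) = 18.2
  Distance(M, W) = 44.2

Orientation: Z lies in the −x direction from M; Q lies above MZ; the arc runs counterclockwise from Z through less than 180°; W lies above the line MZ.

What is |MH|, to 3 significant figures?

33.7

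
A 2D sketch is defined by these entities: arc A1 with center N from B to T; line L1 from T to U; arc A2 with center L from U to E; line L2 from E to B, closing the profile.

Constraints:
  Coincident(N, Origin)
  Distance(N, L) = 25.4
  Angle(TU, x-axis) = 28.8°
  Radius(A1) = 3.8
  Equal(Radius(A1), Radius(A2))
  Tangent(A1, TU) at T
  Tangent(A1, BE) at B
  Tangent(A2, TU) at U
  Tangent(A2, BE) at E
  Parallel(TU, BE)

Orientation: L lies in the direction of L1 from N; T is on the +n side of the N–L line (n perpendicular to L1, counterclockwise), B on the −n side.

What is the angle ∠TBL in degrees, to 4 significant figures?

81.49°

The slot axis is L1's direction at 28.8°, so u = (cos 28.8°, sin 28.8°) = (0.8763, 0.4818) and n = (−sin 28.8°, cos 28.8°) = (-0.4818, 0.8763). N is at the origin and L lies 25.4 along u from N, so L = 25.4·u = (22.26, 12.24). Tangency of A1 to both parallel lines with radius 3.8 puts T and B at N ± 3.8·n: T = (-1.831, 3.330), B = (1.831, -3.330). Then cos ∠TBL = BT·BL / (|BT||BL|), giving 81.49°.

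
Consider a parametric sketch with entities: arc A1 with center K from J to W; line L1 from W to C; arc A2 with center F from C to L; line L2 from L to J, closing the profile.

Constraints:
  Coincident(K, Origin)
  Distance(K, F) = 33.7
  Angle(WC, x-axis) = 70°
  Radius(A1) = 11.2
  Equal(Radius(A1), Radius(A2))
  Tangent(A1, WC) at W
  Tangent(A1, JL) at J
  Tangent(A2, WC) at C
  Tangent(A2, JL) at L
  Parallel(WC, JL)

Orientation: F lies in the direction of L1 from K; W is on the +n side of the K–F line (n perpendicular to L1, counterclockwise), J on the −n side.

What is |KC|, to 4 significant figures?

35.51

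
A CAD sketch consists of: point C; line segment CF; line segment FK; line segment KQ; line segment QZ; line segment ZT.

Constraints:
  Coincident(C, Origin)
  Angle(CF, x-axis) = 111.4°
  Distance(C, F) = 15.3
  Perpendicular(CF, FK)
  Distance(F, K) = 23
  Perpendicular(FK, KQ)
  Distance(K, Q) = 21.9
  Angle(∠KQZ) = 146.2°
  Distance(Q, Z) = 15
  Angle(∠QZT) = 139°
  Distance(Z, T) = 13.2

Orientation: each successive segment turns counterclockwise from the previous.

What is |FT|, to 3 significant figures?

37.9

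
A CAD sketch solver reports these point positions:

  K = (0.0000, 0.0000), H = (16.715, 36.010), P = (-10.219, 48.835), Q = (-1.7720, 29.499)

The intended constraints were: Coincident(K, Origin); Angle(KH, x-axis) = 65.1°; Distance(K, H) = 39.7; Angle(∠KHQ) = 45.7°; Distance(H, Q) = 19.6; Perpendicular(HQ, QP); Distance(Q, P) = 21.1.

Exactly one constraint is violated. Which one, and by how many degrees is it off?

Perpendicular(HQ, QP) — off by 4.20°.

K = (0.00, 0.00) ✓; KH at 65.10° ✓; |KH| = 39.70 ✓; ∠KHQ = 45.70° ✓; |HQ| = 19.60 ✓; ∠(HQ, QP) = 85.80° ✗; |QP| = 21.10 ✓.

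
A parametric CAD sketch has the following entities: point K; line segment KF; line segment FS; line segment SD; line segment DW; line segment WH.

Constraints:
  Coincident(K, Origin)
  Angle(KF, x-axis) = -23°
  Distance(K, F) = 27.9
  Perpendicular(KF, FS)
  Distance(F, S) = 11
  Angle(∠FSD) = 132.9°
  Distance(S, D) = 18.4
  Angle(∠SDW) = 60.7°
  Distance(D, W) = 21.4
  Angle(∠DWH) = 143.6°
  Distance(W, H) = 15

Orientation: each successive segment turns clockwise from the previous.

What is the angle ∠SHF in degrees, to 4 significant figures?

18.96°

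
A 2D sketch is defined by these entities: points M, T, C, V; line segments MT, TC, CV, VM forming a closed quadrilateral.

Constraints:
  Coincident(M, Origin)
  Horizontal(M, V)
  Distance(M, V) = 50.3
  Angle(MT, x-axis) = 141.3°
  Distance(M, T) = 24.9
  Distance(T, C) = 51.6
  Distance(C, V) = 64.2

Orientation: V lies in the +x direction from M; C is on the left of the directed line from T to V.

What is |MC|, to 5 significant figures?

55.900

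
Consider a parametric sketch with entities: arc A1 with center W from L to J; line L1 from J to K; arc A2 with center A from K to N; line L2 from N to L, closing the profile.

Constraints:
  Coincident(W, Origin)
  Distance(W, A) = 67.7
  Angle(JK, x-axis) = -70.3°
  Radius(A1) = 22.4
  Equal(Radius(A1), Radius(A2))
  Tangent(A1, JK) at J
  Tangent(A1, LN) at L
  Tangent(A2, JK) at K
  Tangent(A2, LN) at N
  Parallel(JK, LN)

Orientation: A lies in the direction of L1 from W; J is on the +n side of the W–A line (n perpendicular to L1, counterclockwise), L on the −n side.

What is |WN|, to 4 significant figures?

71.31

The slot axis is L1's direction at -70.3°, so u = (cos -70.3°, sin -70.3°) = (0.3371, -0.9415) and n = (−sin -70.3°, cos -70.3°) = (0.9415, 0.3371). W is at the origin and A lies 67.7 along u from W, so A = 67.7·u = (22.82, -63.74). Tangency of A1 to both parallel lines with radius 22.4 puts J and L at W ± 22.4·n: J = (21.09, 7.551), L = (-21.09, -7.551). Equal radii place K and N the same way about A: K = A + 22.4·n = (43.91, -56.19), N = A − 22.4·n = (1.732, -71.29). Then |WN| = |N − W| = 71.31.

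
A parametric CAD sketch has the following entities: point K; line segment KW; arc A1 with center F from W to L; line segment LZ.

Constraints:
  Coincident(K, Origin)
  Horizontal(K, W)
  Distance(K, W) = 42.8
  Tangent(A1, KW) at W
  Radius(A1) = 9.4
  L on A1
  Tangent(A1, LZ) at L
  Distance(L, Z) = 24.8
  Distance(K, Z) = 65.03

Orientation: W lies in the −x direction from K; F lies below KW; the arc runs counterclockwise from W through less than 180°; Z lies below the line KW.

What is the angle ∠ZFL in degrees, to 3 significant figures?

69.2°

Checks: |FL| = 9.400 ✓; ∠(FL, LZ) = 90.00° ✓; |LZ| = 24.80 ✓; |KZ| = 65.03 ✓.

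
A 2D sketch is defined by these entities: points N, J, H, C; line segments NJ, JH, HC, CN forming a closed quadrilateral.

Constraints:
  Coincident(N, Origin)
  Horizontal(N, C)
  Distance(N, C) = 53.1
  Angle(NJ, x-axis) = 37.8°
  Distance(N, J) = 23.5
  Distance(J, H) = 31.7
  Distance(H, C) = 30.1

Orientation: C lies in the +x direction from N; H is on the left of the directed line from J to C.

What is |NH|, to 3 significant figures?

55.0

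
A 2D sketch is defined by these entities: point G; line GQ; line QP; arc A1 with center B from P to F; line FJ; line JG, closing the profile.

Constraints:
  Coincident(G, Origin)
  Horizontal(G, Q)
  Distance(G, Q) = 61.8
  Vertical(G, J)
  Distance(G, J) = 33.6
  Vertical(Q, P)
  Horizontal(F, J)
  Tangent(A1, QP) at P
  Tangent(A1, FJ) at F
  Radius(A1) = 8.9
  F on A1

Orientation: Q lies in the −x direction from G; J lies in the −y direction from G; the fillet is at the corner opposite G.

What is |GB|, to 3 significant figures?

58.4

GJ is vertical with |GJ| = 33.6 and J on the −y side, so J = (0.00, -33.6). The virtual corner opposite G is at (-61.8, -33.6). Since A1 is tangent to QP there, BP ⟂ QP and A1 meets FJ tangentially, so BF is at right angles to FJ, with radius 8.9, so the center B sits 8.9 in from both sides at B = (-52.9, -24.7). Then |GB| = |B − G| = 58.4.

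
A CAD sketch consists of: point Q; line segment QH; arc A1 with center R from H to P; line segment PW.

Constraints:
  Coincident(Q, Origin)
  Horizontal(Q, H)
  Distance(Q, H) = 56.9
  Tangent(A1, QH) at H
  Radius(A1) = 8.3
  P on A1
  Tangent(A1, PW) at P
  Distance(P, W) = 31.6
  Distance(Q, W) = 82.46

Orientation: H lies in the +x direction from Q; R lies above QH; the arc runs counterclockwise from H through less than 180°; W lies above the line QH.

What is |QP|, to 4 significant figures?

65.09

Checks: |RP| = 8.300 ✓; ∠(RP, PW) = 90.00° ✓; |PW| = 31.60 ✓; |QW| = 82.46 ✓.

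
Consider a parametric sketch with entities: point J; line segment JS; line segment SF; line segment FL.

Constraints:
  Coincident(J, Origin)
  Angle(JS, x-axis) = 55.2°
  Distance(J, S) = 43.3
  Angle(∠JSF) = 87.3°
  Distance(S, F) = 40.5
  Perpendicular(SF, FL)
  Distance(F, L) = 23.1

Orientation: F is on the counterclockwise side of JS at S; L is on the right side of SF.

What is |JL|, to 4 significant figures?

76.69

J is at the origin; JS runs at 55.2° with length 43.3, so S = 43.3·(cos 55.2°, sin 55.2°) = (24.71, 35.56). ∠JSF = 87.3°, so SF runs at 55.2° + (180° − 87.3°) = 147.9° from the x-axis; with |SF| = 40.5, F = S + 40.5·(cos 147.9°, sin 147.9°) = (-9.597, 57.08). SF ⟂ FL; with |FL| = 23.1 on the right of SF, L = F + 23.1·(0.5314, 0.8471) = (2.679, 76.65). Then |JL| = |L − J| = 76.69.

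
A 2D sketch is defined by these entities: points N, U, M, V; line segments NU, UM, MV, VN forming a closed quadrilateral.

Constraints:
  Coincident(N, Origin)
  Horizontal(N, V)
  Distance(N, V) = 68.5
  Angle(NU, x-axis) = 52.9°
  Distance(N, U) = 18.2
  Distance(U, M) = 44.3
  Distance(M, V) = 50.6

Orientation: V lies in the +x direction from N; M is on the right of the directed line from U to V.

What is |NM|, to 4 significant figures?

37.53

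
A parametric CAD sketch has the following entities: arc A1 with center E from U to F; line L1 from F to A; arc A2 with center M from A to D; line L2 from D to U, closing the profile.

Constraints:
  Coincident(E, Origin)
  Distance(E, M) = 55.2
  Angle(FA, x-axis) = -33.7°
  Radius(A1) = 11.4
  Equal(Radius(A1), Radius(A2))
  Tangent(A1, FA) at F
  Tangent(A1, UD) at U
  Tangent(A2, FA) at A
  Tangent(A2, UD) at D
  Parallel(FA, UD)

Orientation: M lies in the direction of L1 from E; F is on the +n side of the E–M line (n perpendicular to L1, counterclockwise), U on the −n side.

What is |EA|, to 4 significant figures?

56.36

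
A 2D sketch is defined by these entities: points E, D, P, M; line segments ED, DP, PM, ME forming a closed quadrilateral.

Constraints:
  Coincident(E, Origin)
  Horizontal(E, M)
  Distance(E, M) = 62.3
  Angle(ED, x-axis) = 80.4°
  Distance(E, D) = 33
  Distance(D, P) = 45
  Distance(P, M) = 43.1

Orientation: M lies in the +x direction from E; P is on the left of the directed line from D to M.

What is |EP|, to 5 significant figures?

64.529

Checks: |DP| = 45.00 ✓; |PM| = 43.10 ✓.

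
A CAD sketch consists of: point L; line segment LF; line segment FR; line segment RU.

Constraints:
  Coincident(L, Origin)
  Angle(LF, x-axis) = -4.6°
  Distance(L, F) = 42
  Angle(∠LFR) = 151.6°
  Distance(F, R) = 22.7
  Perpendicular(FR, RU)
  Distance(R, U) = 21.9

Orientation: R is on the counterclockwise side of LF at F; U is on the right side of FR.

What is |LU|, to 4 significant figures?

72.88

∠LFR = 151.6°, so FR runs at -4.6° + (180° − 151.6°) = 23.80° from the x-axis; with |FR| = 22.7, R = F + 22.7·(cos 23.80°, sin 23.80°) = (62.63, 5.792). FR ⟂ RU; with |RU| = 21.9 on the right of FR, U = R + 21.9·(0.4035, -0.9150) = (71.47, -14.25). Then |LU| = |U − L| = 72.88.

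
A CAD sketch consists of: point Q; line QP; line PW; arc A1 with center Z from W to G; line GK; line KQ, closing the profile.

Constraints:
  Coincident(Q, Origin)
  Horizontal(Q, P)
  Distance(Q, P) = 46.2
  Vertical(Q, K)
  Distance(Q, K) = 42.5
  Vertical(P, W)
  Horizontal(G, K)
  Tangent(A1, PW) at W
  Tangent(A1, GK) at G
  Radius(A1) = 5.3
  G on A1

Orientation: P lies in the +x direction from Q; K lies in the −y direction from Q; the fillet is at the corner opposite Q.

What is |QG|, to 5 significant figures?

58.984

The virtual corner opposite Q is at (46.200, -42.500). A1 meets PW tangentially, so ZW is at right angles to PW and tangency of A1 to GK means the radius ZG is perpendicular to GK, with radius 5.3, so the center Z sits 5.3 in from both sides at Z = (40.900, -37.200). That places the tangent points at W = (46.200, -37.200) on PW and G = (40.900, -42.500) on GK. Then |QG| = |G − Q| = 58.984.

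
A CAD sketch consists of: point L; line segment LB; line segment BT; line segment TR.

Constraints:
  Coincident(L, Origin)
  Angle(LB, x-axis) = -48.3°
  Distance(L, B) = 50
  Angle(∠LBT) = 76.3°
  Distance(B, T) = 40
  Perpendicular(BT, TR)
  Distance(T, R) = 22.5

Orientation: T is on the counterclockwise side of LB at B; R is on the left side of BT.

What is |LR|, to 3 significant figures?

38.4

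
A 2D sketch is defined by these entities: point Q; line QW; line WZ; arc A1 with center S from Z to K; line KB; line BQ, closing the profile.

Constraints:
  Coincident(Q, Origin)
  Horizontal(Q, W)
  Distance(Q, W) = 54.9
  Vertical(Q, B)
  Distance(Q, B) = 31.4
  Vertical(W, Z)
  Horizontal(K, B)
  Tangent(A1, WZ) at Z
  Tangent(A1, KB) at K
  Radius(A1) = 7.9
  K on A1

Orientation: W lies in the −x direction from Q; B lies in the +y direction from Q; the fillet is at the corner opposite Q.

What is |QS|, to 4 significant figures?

52.55

Q is at the origin; QW is horizontal with |QW| = 54.9 and W on the −x side, so W = (-54.90, 0.000). QB is vertical with |QB| = 31.4 and B on the +y side, so B = (0.000, 31.40). The virtual corner opposite Q is at (-54.90, 31.40). A1 meets WZ tangentially, so SZ is at right angles to WZ and A1 meets KB tangentially, so SK is at right angles to KB, with radius 7.9, so the center S sits 7.9 in from both sides at S = (-47.00, 23.50). Then |QS| = |S − Q| = 52.55.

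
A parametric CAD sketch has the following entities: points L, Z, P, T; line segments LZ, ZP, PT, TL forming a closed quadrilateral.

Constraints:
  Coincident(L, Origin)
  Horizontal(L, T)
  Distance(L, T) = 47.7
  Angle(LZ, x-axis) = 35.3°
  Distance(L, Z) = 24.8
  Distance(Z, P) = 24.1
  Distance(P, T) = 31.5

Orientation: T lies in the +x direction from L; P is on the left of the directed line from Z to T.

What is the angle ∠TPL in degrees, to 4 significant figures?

69.01°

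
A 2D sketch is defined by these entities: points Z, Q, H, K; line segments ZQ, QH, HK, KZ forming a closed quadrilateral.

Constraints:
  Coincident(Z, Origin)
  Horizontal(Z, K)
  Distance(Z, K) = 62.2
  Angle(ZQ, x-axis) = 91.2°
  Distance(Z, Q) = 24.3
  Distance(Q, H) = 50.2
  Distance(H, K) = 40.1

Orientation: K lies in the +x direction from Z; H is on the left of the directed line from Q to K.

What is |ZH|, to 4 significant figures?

60.84

Z is at the origin; ZK is horizontal with |ZK| = 62.2 and K in +x, so K = (62.2, 0). ZQ runs at 91.2° with |ZQ| = 24.3, so Q = (-0.5089, 24.29). H is determined by |QH| = 50.2 and |HK| = 40.1 together: it lies at the intersection of circle(Q, 50.2) and circle(K, 40.1). With |QK| = 67.25, the foot of the radical line on QK is 40.41 from Q and the perpendicular offset is √(50.2² − 40.41²) = 29.79. Taking the left-of-QK solution: H = (47.93, 37.47).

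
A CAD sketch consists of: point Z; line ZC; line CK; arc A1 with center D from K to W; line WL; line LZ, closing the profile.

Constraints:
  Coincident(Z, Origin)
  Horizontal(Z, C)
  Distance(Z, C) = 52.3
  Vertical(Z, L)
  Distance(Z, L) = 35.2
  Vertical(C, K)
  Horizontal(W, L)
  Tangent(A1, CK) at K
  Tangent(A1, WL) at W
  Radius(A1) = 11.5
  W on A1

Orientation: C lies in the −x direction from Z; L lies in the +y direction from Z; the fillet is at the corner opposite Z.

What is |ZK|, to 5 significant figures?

57.419

Z is at the origin; ZC is horizontal with |ZC| = 52.3 and C on the −x side, so C = (-52.300, 0.0000). ZL is vertical with |ZL| = 35.2 and L on the +y side, so L = (0.0000, 35.200). The virtual corner opposite Z is at (-52.300, 35.200). The tangent condition forces DK to be normal to CK and tangency of A1 to WL means the radius DW is perpendicular to WL, with radius 11.5, so the center D sits 11.5 in from both sides at D = (-40.800, 23.700). That places the tangent points at K = (-52.300, 23.700) on CK and W = (-40.800, 35.200) on WL. Then |ZK| = |K − Z| = 57.419.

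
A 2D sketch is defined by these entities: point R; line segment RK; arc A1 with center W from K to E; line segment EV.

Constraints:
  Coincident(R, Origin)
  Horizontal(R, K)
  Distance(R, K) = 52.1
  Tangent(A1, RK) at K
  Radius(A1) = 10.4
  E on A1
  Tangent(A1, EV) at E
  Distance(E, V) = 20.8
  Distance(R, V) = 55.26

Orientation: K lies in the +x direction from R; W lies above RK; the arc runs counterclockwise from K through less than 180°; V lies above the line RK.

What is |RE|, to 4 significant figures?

62.04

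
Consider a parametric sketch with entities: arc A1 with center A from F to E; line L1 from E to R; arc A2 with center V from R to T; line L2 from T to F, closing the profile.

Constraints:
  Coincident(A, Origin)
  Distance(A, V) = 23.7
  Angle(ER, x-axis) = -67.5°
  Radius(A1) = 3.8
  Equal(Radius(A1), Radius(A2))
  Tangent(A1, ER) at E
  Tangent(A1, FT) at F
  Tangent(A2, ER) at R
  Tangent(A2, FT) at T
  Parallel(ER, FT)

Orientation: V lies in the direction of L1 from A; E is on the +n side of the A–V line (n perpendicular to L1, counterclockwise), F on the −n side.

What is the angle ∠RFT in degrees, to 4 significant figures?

17.78°

Tangency of A1 to both parallel lines with radius 3.8 puts E and F at A ± 3.8·n: E = (3.511, 1.454), F = (-3.511, -1.454). Equal radii place R and T the same way about V: R = V + 3.8·n = (12.58, -20.44), T = V − 3.8·n = (5.559, -23.35). Then cos ∠RFT = FR·FT / (|FR||FT|), giving 17.78°.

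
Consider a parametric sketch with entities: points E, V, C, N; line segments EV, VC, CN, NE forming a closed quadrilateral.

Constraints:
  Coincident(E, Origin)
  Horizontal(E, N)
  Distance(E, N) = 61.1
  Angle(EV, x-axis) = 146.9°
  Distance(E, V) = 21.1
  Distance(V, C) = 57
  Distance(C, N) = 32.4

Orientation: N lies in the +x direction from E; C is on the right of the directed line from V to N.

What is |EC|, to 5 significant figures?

36.024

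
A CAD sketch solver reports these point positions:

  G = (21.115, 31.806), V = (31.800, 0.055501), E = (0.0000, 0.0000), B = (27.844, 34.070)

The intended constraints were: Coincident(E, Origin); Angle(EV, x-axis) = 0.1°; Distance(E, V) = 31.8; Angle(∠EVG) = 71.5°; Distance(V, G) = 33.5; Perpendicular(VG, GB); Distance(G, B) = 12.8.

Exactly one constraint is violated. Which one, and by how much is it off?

Distance(G, B) = 12.8 — off by 5.70.

E = (0.00, 0.00) ✓; EV at 0.1000° ✓; |EV| = 31.80 ✓; ∠EVG = 71.50° ✓; |VG| = 33.50 ✓; ∠(VG, GB) = 90.00° ✓; |GB| = 7.100 ✗.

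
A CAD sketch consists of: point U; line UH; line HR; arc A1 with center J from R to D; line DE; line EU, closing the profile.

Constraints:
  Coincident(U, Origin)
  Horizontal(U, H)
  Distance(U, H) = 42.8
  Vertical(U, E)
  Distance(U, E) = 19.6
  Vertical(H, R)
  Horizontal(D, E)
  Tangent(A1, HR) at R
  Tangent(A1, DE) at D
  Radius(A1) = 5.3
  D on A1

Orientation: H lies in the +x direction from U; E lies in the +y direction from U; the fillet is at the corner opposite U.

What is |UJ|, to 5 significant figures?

40.134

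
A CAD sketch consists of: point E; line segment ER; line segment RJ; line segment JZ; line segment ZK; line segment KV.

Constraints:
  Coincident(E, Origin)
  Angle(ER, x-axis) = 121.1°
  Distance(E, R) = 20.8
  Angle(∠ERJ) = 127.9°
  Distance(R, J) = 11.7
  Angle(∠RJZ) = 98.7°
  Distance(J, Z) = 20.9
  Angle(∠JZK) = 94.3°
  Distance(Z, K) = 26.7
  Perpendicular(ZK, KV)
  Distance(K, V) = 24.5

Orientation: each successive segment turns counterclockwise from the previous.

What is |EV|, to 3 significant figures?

14.2

E is at the origin; ER runs at 121.1° with length 20.8, so R = (-10.7, 17.8). ∠ERJ = 127.9° gives RJ at 173° from the x-axis; with |RJ| = 11.7, J = (-22.4, 19.2). ∠RJZ = 98.7° gives JZ at -106° from the x-axis; with |JZ| = 20.9, Z = (-27.9, -0.944). ∠JZK = 94.3° gives ZK at -19.8° from the x-axis; with |ZK| = 26.7, K = (-2.83, -9.99). ZK ⟂ KV, so KV runs at 70.2°; with |KV| = 24.5, V = (5.47, 13.1). Then |EV| = |V − E| = 14.2.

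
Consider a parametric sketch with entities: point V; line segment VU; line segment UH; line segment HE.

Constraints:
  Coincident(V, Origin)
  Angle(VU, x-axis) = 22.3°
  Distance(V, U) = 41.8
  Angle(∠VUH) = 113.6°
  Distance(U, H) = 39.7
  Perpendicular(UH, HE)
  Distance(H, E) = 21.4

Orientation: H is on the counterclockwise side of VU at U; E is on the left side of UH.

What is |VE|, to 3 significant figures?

58.9

∠VUH = 113.6°, so UH runs at 22.3° + (180° − 113.6°) = 88.7° from the x-axis; with |UH| = 39.7, H = U + 39.7·(cos 88.7°, sin 88.7°) = (39.6, 55.6). The perpendicularity gives HE at right angles to UH; with |HE| = 21.4 on the left of UH, E = H + 21.4·(-1.00, 0.0227) = (18.2, 56.0). Then |VE| = |E − V| = 58.9.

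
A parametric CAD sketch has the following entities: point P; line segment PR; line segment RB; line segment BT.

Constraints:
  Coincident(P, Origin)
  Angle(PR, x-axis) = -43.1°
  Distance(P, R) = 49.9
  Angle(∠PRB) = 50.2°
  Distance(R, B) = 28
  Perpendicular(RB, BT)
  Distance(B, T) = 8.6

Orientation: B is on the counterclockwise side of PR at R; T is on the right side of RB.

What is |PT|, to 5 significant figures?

47.103

∠PRB = 50.2°, so RB runs at -43.1° + (180° − 50.2°) = 86.700° from the x-axis; with |RB| = 28.0, B = R + 28.0·(cos 86.700°, sin 86.700°) = (38.047, -6.1418). RB is perpendicular to BT; with |BT| = 8.6 on the right of RB, T = B + 8.6·(0.99834, -0.057564) = (46.633, -6.6368). Then |PT| = |T − P| = 47.103.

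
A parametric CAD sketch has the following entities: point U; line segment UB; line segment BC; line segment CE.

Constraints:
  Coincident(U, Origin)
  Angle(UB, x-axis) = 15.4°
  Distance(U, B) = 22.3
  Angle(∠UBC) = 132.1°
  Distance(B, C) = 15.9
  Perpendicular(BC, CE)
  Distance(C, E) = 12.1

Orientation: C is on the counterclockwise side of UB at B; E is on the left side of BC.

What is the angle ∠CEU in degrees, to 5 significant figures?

98.201°

∠UBC = 132.1°, so BC runs at 15.4° + (180° − 132.1°) = 63.300° from the x-axis; with |BC| = 15.9, C = B + 15.9·(cos 63.300°, sin 63.300°) = (28.643, 20.127). BC ⟂ CE; with |CE| = 12.1 on the left of BC, E = C + 12.1·(-0.89337, 0.44932) = (17.834, 25.563). Then cos ∠CEU = EC·EU / (|EC||EU|), giving 98.201°.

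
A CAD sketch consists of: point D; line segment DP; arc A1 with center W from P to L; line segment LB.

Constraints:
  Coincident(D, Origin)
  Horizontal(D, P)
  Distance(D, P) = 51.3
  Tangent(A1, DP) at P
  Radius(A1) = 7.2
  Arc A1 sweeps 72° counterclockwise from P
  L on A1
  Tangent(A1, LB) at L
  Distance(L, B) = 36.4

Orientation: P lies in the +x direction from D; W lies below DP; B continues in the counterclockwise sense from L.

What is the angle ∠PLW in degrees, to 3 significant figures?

54.0°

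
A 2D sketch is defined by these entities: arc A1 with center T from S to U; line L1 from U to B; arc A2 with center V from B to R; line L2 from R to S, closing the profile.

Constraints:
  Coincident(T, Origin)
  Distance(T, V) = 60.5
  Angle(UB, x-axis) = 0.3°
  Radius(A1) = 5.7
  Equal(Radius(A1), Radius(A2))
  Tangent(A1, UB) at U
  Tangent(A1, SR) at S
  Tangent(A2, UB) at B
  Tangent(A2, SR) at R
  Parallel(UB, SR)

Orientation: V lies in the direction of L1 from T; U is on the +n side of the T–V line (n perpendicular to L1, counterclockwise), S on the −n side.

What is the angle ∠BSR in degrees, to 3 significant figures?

10.7°

The slot axis is L1's direction at 0.3°, so u = (cos 0.3°, sin 0.3°) = (1.00, 0.00524) and n = (−sin 0.3°, cos 0.3°) = (-0.00524, 1.00). T is at the origin and V lies 60.5 along u from T, so V = 60.5·u = (60.5, 0.317). Tangency of A1 to both parallel lines with radius 5.7 puts U and S at T ± 5.7·n: U = (-0.0298, 5.70), S = (0.0298, -5.70). Equal radii place B and R the same way about V: B = V + 5.7·n = (60.5, 6.02), R = V − 5.7·n = (60.5, -5.38). Then cos ∠BSR = SB·SR / (|SB||SR|), giving 10.7°.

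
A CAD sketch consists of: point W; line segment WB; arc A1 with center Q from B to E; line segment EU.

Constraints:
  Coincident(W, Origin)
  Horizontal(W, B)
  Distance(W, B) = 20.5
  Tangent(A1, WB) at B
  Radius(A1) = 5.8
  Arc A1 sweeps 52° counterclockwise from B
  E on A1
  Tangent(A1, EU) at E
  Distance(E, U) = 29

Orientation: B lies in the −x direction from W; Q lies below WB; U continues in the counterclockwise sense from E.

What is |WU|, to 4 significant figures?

49.72

W is at the origin; WB is horizontal with |WB| = 20.5 and B on the −x side, so B = (-20.50, 0.000). The tangent condition forces QB to be normal to WB, so Q = B + (0, -5.8) = (-20.50, -5.800). On A1, B sits at bearing 90° from Q; a 52° counterclockwise sweep puts E at bearing 142°, so E = Q + 5.8·(cos 142°, sin 142°) = (-25.07, -2.229). Since A1 is tangent to EU there, QE ⟂ EU, so EU runs along (−sin 142°, cos 142°); with |EU| = 29.0, U = (-42.92, -25.08). Then |WU| = |U − W| = 49.72.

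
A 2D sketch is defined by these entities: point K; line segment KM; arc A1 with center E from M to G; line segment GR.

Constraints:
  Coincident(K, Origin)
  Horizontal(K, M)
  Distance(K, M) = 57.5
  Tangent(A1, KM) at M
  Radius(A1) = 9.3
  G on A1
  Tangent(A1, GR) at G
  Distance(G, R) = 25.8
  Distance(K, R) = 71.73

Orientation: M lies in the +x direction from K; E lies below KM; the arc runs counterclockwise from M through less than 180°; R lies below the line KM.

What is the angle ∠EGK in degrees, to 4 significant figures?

135.5°

K is at the origin; KM is horizontal with |KM| = 57.5 and M on the +x side, so M = (57.50, 0.000). A1 meets KM tangentially, so EM is at right angles to KM, so E = M + (0, -9.3) = (57.50, -9.300). Since EG ⟂ GR (tangency), |ER| = √(9.3² + 25.8²) = 27.42 regardless of where G sits on A1. So R lies on both circle(K, 71.73) and circle(E, 27.42); the below-KM intersection is R = (61.82, -36.38). G is the foot of the tangent from R: G = (49.36, -13.79).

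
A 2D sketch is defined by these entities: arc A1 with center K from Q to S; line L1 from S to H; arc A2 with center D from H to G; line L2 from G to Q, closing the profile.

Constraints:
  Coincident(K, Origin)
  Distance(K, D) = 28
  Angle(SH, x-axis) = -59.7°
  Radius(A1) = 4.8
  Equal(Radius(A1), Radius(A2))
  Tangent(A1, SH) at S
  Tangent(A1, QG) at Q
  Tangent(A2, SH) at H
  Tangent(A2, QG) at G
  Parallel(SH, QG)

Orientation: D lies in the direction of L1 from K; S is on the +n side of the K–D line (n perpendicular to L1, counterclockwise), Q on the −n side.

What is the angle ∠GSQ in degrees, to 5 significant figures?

71.075°

The slot axis is L1's direction at -59.7°, so u = (cos -59.7°, sin -59.7°) = (0.50453, -0.86340) and n = (−sin -59.7°, cos -59.7°) = (0.86340, 0.50453). K is at the origin and D lies 28.0 along u from K, so D = 28.0·u = (14.127, -24.175). Tangency of A1 to both parallel lines with radius 4.8 puts S and Q at K ± 4.8·n: S = (4.1443, 2.4217), Q = (-4.1443, -2.4217). Equal radii place H and G the same way about D: H = D + 4.8·n = (18.271, -21.753), G = D − 4.8·n = (9.9825, -26.597). Then cos ∠GSQ = SG·SQ / (|SG||SQ|), giving 71.075°.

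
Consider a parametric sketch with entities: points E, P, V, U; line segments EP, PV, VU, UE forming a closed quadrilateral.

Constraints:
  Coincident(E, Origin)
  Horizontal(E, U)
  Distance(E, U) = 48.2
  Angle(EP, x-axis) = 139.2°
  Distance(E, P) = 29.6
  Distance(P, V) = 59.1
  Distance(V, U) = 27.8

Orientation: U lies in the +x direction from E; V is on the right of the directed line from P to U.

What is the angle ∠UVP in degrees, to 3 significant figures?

109°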